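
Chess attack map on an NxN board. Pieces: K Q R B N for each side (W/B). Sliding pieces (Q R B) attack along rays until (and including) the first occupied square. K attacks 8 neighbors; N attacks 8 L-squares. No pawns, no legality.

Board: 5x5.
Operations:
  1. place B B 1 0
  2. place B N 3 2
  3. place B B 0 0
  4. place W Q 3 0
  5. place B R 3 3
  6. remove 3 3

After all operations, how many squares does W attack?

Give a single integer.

Op 1: place BB@(1,0)
Op 2: place BN@(3,2)
Op 3: place BB@(0,0)
Op 4: place WQ@(3,0)
Op 5: place BR@(3,3)
Op 6: remove (3,3)
Per-piece attacks for W:
  WQ@(3,0): attacks (3,1) (3,2) (4,0) (2,0) (1,0) (4,1) (2,1) (1,2) (0,3) [ray(0,1) blocked at (3,2); ray(-1,0) blocked at (1,0)]
Union (9 distinct): (0,3) (1,0) (1,2) (2,0) (2,1) (3,1) (3,2) (4,0) (4,1)

Answer: 9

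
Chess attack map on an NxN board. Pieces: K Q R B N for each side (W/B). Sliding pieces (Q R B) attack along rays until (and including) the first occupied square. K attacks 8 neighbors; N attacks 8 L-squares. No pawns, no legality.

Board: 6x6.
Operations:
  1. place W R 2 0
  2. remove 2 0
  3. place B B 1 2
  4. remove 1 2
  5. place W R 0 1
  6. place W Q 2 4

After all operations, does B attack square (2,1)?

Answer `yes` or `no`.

Answer: no

Derivation:
Op 1: place WR@(2,0)
Op 2: remove (2,0)
Op 3: place BB@(1,2)
Op 4: remove (1,2)
Op 5: place WR@(0,1)
Op 6: place WQ@(2,4)
Per-piece attacks for B:
B attacks (2,1): no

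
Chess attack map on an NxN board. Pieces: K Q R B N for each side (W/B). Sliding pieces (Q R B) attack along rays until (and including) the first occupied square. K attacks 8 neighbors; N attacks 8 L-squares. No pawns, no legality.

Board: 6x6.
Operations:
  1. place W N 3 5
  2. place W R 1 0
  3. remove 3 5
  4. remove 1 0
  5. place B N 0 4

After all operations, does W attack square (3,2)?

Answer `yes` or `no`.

Answer: no

Derivation:
Op 1: place WN@(3,5)
Op 2: place WR@(1,0)
Op 3: remove (3,5)
Op 4: remove (1,0)
Op 5: place BN@(0,4)
Per-piece attacks for W:
W attacks (3,2): no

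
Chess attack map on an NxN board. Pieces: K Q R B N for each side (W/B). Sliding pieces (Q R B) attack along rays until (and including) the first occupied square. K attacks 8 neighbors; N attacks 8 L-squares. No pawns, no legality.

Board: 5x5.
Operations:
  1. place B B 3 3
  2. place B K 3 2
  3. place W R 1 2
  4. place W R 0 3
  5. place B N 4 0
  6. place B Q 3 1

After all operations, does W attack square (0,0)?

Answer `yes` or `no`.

Op 1: place BB@(3,3)
Op 2: place BK@(3,2)
Op 3: place WR@(1,2)
Op 4: place WR@(0,3)
Op 5: place BN@(4,0)
Op 6: place BQ@(3,1)
Per-piece attacks for W:
  WR@(0,3): attacks (0,4) (0,2) (0,1) (0,0) (1,3) (2,3) (3,3) [ray(1,0) blocked at (3,3)]
  WR@(1,2): attacks (1,3) (1,4) (1,1) (1,0) (2,2) (3,2) (0,2) [ray(1,0) blocked at (3,2)]
W attacks (0,0): yes

Answer: yes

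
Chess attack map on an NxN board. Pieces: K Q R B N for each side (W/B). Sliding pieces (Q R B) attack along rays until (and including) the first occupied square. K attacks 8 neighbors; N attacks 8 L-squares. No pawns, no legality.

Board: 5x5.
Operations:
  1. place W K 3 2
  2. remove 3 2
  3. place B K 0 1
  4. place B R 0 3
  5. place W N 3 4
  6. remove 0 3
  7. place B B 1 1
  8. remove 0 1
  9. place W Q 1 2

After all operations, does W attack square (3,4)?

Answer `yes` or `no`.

Op 1: place WK@(3,2)
Op 2: remove (3,2)
Op 3: place BK@(0,1)
Op 4: place BR@(0,3)
Op 5: place WN@(3,4)
Op 6: remove (0,3)
Op 7: place BB@(1,1)
Op 8: remove (0,1)
Op 9: place WQ@(1,2)
Per-piece attacks for W:
  WQ@(1,2): attacks (1,3) (1,4) (1,1) (2,2) (3,2) (4,2) (0,2) (2,3) (3,4) (2,1) (3,0) (0,3) (0,1) [ray(0,-1) blocked at (1,1); ray(1,1) blocked at (3,4)]
  WN@(3,4): attacks (4,2) (2,2) (1,3)
W attacks (3,4): yes

Answer: yes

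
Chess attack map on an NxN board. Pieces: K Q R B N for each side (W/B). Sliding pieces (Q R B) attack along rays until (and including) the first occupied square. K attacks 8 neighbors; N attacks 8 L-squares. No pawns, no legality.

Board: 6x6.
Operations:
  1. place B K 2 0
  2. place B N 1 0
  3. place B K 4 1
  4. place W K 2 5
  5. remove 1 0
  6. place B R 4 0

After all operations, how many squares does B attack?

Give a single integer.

Op 1: place BK@(2,0)
Op 2: place BN@(1,0)
Op 3: place BK@(4,1)
Op 4: place WK@(2,5)
Op 5: remove (1,0)
Op 6: place BR@(4,0)
Per-piece attacks for B:
  BK@(2,0): attacks (2,1) (3,0) (1,0) (3,1) (1,1)
  BR@(4,0): attacks (4,1) (5,0) (3,0) (2,0) [ray(0,1) blocked at (4,1); ray(-1,0) blocked at (2,0)]
  BK@(4,1): attacks (4,2) (4,0) (5,1) (3,1) (5,2) (5,0) (3,2) (3,0)
Union (13 distinct): (1,0) (1,1) (2,0) (2,1) (3,0) (3,1) (3,2) (4,0) (4,1) (4,2) (5,0) (5,1) (5,2)

Answer: 13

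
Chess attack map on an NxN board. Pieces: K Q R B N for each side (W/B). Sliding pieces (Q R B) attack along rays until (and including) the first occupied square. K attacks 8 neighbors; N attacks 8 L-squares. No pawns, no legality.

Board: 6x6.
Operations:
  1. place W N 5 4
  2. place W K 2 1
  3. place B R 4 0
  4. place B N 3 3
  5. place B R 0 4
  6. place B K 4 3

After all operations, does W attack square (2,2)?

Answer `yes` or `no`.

Answer: yes

Derivation:
Op 1: place WN@(5,4)
Op 2: place WK@(2,1)
Op 3: place BR@(4,0)
Op 4: place BN@(3,3)
Op 5: place BR@(0,4)
Op 6: place BK@(4,3)
Per-piece attacks for W:
  WK@(2,1): attacks (2,2) (2,0) (3,1) (1,1) (3,2) (3,0) (1,2) (1,0)
  WN@(5,4): attacks (3,5) (4,2) (3,3)
W attacks (2,2): yes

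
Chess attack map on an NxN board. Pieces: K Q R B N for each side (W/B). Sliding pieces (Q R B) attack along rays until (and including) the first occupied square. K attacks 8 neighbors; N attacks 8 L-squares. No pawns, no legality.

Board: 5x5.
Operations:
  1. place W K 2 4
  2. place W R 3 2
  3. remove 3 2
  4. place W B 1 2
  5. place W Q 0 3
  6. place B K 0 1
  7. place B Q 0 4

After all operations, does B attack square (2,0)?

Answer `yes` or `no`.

Answer: no

Derivation:
Op 1: place WK@(2,4)
Op 2: place WR@(3,2)
Op 3: remove (3,2)
Op 4: place WB@(1,2)
Op 5: place WQ@(0,3)
Op 6: place BK@(0,1)
Op 7: place BQ@(0,4)
Per-piece attacks for B:
  BK@(0,1): attacks (0,2) (0,0) (1,1) (1,2) (1,0)
  BQ@(0,4): attacks (0,3) (1,4) (2,4) (1,3) (2,2) (3,1) (4,0) [ray(0,-1) blocked at (0,3); ray(1,0) blocked at (2,4)]
B attacks (2,0): no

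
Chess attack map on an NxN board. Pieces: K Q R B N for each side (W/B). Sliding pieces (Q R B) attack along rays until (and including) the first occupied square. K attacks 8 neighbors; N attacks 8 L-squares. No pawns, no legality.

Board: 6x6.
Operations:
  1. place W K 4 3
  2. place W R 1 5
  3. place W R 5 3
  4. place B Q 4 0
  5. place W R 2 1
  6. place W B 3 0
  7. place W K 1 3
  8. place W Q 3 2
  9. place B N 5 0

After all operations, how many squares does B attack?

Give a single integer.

Op 1: place WK@(4,3)
Op 2: place WR@(1,5)
Op 3: place WR@(5,3)
Op 4: place BQ@(4,0)
Op 5: place WR@(2,1)
Op 6: place WB@(3,0)
Op 7: place WK@(1,3)
Op 8: place WQ@(3,2)
Op 9: place BN@(5,0)
Per-piece attacks for B:
  BQ@(4,0): attacks (4,1) (4,2) (4,3) (5,0) (3,0) (5,1) (3,1) (2,2) (1,3) [ray(0,1) blocked at (4,3); ray(1,0) blocked at (5,0); ray(-1,0) blocked at (3,0); ray(-1,1) blocked at (1,3)]
  BN@(5,0): attacks (4,2) (3,1)
Union (9 distinct): (1,3) (2,2) (3,0) (3,1) (4,1) (4,2) (4,3) (5,0) (5,1)

Answer: 9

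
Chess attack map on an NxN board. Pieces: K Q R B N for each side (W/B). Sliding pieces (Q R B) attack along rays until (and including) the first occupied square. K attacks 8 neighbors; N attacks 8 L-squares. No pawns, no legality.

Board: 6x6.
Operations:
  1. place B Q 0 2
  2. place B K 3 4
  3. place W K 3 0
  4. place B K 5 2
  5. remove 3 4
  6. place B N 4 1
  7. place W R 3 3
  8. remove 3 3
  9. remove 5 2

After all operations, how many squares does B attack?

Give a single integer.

Answer: 17

Derivation:
Op 1: place BQ@(0,2)
Op 2: place BK@(3,4)
Op 3: place WK@(3,0)
Op 4: place BK@(5,2)
Op 5: remove (3,4)
Op 6: place BN@(4,1)
Op 7: place WR@(3,3)
Op 8: remove (3,3)
Op 9: remove (5,2)
Per-piece attacks for B:
  BQ@(0,2): attacks (0,3) (0,4) (0,5) (0,1) (0,0) (1,2) (2,2) (3,2) (4,2) (5,2) (1,3) (2,4) (3,5) (1,1) (2,0)
  BN@(4,1): attacks (5,3) (3,3) (2,2) (2,0)
Union (17 distinct): (0,0) (0,1) (0,3) (0,4) (0,5) (1,1) (1,2) (1,3) (2,0) (2,2) (2,4) (3,2) (3,3) (3,5) (4,2) (5,2) (5,3)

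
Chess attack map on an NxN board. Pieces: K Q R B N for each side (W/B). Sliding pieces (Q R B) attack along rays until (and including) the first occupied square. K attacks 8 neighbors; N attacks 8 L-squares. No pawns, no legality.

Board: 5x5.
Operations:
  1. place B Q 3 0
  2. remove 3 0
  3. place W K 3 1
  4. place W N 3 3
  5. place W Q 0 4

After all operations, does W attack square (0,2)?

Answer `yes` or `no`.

Answer: yes

Derivation:
Op 1: place BQ@(3,0)
Op 2: remove (3,0)
Op 3: place WK@(3,1)
Op 4: place WN@(3,3)
Op 5: place WQ@(0,4)
Per-piece attacks for W:
  WQ@(0,4): attacks (0,3) (0,2) (0,1) (0,0) (1,4) (2,4) (3,4) (4,4) (1,3) (2,2) (3,1) [ray(1,-1) blocked at (3,1)]
  WK@(3,1): attacks (3,2) (3,0) (4,1) (2,1) (4,2) (4,0) (2,2) (2,0)
  WN@(3,3): attacks (1,4) (4,1) (2,1) (1,2)
W attacks (0,2): yes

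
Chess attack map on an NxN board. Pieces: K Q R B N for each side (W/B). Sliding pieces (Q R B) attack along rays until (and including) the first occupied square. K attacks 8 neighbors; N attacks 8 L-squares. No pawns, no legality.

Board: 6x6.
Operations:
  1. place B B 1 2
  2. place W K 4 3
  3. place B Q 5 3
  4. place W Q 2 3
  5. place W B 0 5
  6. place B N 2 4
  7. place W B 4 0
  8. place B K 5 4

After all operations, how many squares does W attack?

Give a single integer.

Answer: 25

Derivation:
Op 1: place BB@(1,2)
Op 2: place WK@(4,3)
Op 3: place BQ@(5,3)
Op 4: place WQ@(2,3)
Op 5: place WB@(0,5)
Op 6: place BN@(2,4)
Op 7: place WB@(4,0)
Op 8: place BK@(5,4)
Per-piece attacks for W:
  WB@(0,5): attacks (1,4) (2,3) [ray(1,-1) blocked at (2,3)]
  WQ@(2,3): attacks (2,4) (2,2) (2,1) (2,0) (3,3) (4,3) (1,3) (0,3) (3,4) (4,5) (3,2) (4,1) (5,0) (1,4) (0,5) (1,2) [ray(0,1) blocked at (2,4); ray(1,0) blocked at (4,3); ray(-1,1) blocked at (0,5); ray(-1,-1) blocked at (1,2)]
  WB@(4,0): attacks (5,1) (3,1) (2,2) (1,3) (0,4)
  WK@(4,3): attacks (4,4) (4,2) (5,3) (3,3) (5,4) (5,2) (3,4) (3,2)
Union (25 distinct): (0,3) (0,4) (0,5) (1,2) (1,3) (1,4) (2,0) (2,1) (2,2) (2,3) (2,4) (3,1) (3,2) (3,3) (3,4) (4,1) (4,2) (4,3) (4,4) (4,5) (5,0) (5,1) (5,2) (5,3) (5,4)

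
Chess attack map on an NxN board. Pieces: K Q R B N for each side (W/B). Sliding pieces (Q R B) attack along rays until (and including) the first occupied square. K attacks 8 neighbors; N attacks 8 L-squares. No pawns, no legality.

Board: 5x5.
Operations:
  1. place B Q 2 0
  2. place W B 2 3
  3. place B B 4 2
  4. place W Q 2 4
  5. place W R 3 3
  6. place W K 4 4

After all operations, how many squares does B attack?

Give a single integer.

Op 1: place BQ@(2,0)
Op 2: place WB@(2,3)
Op 3: place BB@(4,2)
Op 4: place WQ@(2,4)
Op 5: place WR@(3,3)
Op 6: place WK@(4,4)
Per-piece attacks for B:
  BQ@(2,0): attacks (2,1) (2,2) (2,3) (3,0) (4,0) (1,0) (0,0) (3,1) (4,2) (1,1) (0,2) [ray(0,1) blocked at (2,3); ray(1,1) blocked at (4,2)]
  BB@(4,2): attacks (3,3) (3,1) (2,0) [ray(-1,1) blocked at (3,3); ray(-1,-1) blocked at (2,0)]
Union (13 distinct): (0,0) (0,2) (1,0) (1,1) (2,0) (2,1) (2,2) (2,3) (3,0) (3,1) (3,3) (4,0) (4,2)

Answer: 13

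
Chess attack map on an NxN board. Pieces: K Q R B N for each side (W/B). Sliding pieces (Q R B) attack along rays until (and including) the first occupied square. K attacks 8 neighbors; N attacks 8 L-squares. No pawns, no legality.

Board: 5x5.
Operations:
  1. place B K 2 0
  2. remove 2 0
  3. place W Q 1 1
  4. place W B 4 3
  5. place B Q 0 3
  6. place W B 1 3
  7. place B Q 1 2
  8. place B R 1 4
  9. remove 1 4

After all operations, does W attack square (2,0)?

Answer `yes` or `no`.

Op 1: place BK@(2,0)
Op 2: remove (2,0)
Op 3: place WQ@(1,1)
Op 4: place WB@(4,3)
Op 5: place BQ@(0,3)
Op 6: place WB@(1,3)
Op 7: place BQ@(1,2)
Op 8: place BR@(1,4)
Op 9: remove (1,4)
Per-piece attacks for W:
  WQ@(1,1): attacks (1,2) (1,0) (2,1) (3,1) (4,1) (0,1) (2,2) (3,3) (4,4) (2,0) (0,2) (0,0) [ray(0,1) blocked at (1,2)]
  WB@(1,3): attacks (2,4) (2,2) (3,1) (4,0) (0,4) (0,2)
  WB@(4,3): attacks (3,4) (3,2) (2,1) (1,0)
W attacks (2,0): yes

Answer: yes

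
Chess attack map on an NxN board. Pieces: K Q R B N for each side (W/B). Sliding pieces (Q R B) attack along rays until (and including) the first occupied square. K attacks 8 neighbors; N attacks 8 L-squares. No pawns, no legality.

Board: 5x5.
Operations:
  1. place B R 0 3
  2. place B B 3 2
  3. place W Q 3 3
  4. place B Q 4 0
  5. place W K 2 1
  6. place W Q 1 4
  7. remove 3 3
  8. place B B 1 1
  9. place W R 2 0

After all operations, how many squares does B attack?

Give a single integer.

Op 1: place BR@(0,3)
Op 2: place BB@(3,2)
Op 3: place WQ@(3,3)
Op 4: place BQ@(4,0)
Op 5: place WK@(2,1)
Op 6: place WQ@(1,4)
Op 7: remove (3,3)
Op 8: place BB@(1,1)
Op 9: place WR@(2,0)
Per-piece attacks for B:
  BR@(0,3): attacks (0,4) (0,2) (0,1) (0,0) (1,3) (2,3) (3,3) (4,3)
  BB@(1,1): attacks (2,2) (3,3) (4,4) (2,0) (0,2) (0,0) [ray(1,-1) blocked at (2,0)]
  BB@(3,2): attacks (4,3) (4,1) (2,3) (1,4) (2,1) [ray(-1,1) blocked at (1,4); ray(-1,-1) blocked at (2,1)]
  BQ@(4,0): attacks (4,1) (4,2) (4,3) (4,4) (3,0) (2,0) (3,1) (2,2) (1,3) (0,4) [ray(-1,0) blocked at (2,0)]
Union (17 distinct): (0,0) (0,1) (0,2) (0,4) (1,3) (1,4) (2,0) (2,1) (2,2) (2,3) (3,0) (3,1) (3,3) (4,1) (4,2) (4,3) (4,4)

Answer: 17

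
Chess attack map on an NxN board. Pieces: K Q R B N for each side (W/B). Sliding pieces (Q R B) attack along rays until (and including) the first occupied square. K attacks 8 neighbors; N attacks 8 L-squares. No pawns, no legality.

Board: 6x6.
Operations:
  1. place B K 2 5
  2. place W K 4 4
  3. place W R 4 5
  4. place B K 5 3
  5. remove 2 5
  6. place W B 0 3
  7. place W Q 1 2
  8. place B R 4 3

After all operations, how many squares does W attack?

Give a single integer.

Op 1: place BK@(2,5)
Op 2: place WK@(4,4)
Op 3: place WR@(4,5)
Op 4: place BK@(5,3)
Op 5: remove (2,5)
Op 6: place WB@(0,3)
Op 7: place WQ@(1,2)
Op 8: place BR@(4,3)
Per-piece attacks for W:
  WB@(0,3): attacks (1,4) (2,5) (1,2) [ray(1,-1) blocked at (1,2)]
  WQ@(1,2): attacks (1,3) (1,4) (1,5) (1,1) (1,0) (2,2) (3,2) (4,2) (5,2) (0,2) (2,3) (3,4) (4,5) (2,1) (3,0) (0,3) (0,1) [ray(1,1) blocked at (4,5); ray(-1,1) blocked at (0,3)]
  WK@(4,4): attacks (4,5) (4,3) (5,4) (3,4) (5,5) (5,3) (3,5) (3,3)
  WR@(4,5): attacks (4,4) (5,5) (3,5) (2,5) (1,5) (0,5) [ray(0,-1) blocked at (4,4)]
Union (27 distinct): (0,1) (0,2) (0,3) (0,5) (1,0) (1,1) (1,2) (1,3) (1,4) (1,5) (2,1) (2,2) (2,3) (2,5) (3,0) (3,2) (3,3) (3,4) (3,5) (4,2) (4,3) (4,4) (4,5) (5,2) (5,3) (5,4) (5,5)

Answer: 27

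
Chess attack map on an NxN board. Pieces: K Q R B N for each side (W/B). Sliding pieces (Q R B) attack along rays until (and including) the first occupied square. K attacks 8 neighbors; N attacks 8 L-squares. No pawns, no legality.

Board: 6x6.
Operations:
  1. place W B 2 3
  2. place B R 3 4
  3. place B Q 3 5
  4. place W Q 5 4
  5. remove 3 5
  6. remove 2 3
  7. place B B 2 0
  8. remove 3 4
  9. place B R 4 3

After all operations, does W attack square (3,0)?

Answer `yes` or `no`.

Answer: no

Derivation:
Op 1: place WB@(2,3)
Op 2: place BR@(3,4)
Op 3: place BQ@(3,5)
Op 4: place WQ@(5,4)
Op 5: remove (3,5)
Op 6: remove (2,3)
Op 7: place BB@(2,0)
Op 8: remove (3,4)
Op 9: place BR@(4,3)
Per-piece attacks for W:
  WQ@(5,4): attacks (5,5) (5,3) (5,2) (5,1) (5,0) (4,4) (3,4) (2,4) (1,4) (0,4) (4,5) (4,3) [ray(-1,-1) blocked at (4,3)]
W attacks (3,0): no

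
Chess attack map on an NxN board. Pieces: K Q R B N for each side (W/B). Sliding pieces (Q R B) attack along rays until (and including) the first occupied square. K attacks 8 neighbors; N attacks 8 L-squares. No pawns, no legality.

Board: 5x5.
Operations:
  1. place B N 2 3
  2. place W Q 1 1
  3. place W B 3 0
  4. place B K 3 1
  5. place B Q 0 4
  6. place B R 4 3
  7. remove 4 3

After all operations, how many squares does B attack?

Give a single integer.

Answer: 20

Derivation:
Op 1: place BN@(2,3)
Op 2: place WQ@(1,1)
Op 3: place WB@(3,0)
Op 4: place BK@(3,1)
Op 5: place BQ@(0,4)
Op 6: place BR@(4,3)
Op 7: remove (4,3)
Per-piece attacks for B:
  BQ@(0,4): attacks (0,3) (0,2) (0,1) (0,0) (1,4) (2,4) (3,4) (4,4) (1,3) (2,2) (3,1) [ray(1,-1) blocked at (3,1)]
  BN@(2,3): attacks (4,4) (0,4) (3,1) (4,2) (1,1) (0,2)
  BK@(3,1): attacks (3,2) (3,0) (4,1) (2,1) (4,2) (4,0) (2,2) (2,0)
Union (20 distinct): (0,0) (0,1) (0,2) (0,3) (0,4) (1,1) (1,3) (1,4) (2,0) (2,1) (2,2) (2,4) (3,0) (3,1) (3,2) (3,4) (4,0) (4,1) (4,2) (4,4)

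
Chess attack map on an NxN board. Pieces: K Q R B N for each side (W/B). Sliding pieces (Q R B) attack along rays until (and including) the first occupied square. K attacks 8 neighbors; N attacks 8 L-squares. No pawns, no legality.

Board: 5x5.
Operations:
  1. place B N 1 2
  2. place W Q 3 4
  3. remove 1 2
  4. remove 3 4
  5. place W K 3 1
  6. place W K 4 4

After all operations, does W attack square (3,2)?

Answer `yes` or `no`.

Answer: yes

Derivation:
Op 1: place BN@(1,2)
Op 2: place WQ@(3,4)
Op 3: remove (1,2)
Op 4: remove (3,4)
Op 5: place WK@(3,1)
Op 6: place WK@(4,4)
Per-piece attacks for W:
  WK@(3,1): attacks (3,2) (3,0) (4,1) (2,1) (4,2) (4,0) (2,2) (2,0)
  WK@(4,4): attacks (4,3) (3,4) (3,3)
W attacks (3,2): yes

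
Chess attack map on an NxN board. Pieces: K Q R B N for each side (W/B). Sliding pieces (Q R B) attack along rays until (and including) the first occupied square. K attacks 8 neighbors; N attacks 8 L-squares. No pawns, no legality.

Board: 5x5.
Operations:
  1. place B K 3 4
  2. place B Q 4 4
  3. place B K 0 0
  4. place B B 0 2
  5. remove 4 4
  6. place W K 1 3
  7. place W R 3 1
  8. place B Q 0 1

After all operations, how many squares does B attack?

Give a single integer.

Answer: 16

Derivation:
Op 1: place BK@(3,4)
Op 2: place BQ@(4,4)
Op 3: place BK@(0,0)
Op 4: place BB@(0,2)
Op 5: remove (4,4)
Op 6: place WK@(1,3)
Op 7: place WR@(3,1)
Op 8: place BQ@(0,1)
Per-piece attacks for B:
  BK@(0,0): attacks (0,1) (1,0) (1,1)
  BQ@(0,1): attacks (0,2) (0,0) (1,1) (2,1) (3,1) (1,2) (2,3) (3,4) (1,0) [ray(0,1) blocked at (0,2); ray(0,-1) blocked at (0,0); ray(1,0) blocked at (3,1); ray(1,1) blocked at (3,4)]
  BB@(0,2): attacks (1,3) (1,1) (2,0) [ray(1,1) blocked at (1,3)]
  BK@(3,4): attacks (3,3) (4,4) (2,4) (4,3) (2,3)
Union (16 distinct): (0,0) (0,1) (0,2) (1,0) (1,1) (1,2) (1,3) (2,0) (2,1) (2,3) (2,4) (3,1) (3,3) (3,4) (4,3) (4,4)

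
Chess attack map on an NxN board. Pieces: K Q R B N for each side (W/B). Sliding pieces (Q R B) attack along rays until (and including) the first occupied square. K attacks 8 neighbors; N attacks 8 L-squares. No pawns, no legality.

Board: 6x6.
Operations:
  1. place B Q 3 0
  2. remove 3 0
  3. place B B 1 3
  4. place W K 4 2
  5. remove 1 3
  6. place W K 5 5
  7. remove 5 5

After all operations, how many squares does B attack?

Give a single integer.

Op 1: place BQ@(3,0)
Op 2: remove (3,0)
Op 3: place BB@(1,3)
Op 4: place WK@(4,2)
Op 5: remove (1,3)
Op 6: place WK@(5,5)
Op 7: remove (5,5)
Per-piece attacks for B:
Union (0 distinct): (none)

Answer: 0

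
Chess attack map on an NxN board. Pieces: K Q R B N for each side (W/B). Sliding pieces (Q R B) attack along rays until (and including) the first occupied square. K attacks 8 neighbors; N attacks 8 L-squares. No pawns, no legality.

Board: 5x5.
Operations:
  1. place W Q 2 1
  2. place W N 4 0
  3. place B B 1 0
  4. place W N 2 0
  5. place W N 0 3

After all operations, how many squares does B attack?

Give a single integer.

Answer: 2

Derivation:
Op 1: place WQ@(2,1)
Op 2: place WN@(4,0)
Op 3: place BB@(1,0)
Op 4: place WN@(2,0)
Op 5: place WN@(0,3)
Per-piece attacks for B:
  BB@(1,0): attacks (2,1) (0,1) [ray(1,1) blocked at (2,1)]
Union (2 distinct): (0,1) (2,1)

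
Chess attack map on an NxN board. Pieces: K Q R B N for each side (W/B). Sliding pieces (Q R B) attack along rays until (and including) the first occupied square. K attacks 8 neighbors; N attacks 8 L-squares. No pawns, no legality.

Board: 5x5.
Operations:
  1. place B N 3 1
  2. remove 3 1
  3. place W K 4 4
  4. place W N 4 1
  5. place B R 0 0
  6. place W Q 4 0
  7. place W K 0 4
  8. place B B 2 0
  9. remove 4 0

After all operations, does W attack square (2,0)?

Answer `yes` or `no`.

Op 1: place BN@(3,1)
Op 2: remove (3,1)
Op 3: place WK@(4,4)
Op 4: place WN@(4,1)
Op 5: place BR@(0,0)
Op 6: place WQ@(4,0)
Op 7: place WK@(0,4)
Op 8: place BB@(2,0)
Op 9: remove (4,0)
Per-piece attacks for W:
  WK@(0,4): attacks (0,3) (1,4) (1,3)
  WN@(4,1): attacks (3,3) (2,2) (2,0)
  WK@(4,4): attacks (4,3) (3,4) (3,3)
W attacks (2,0): yes

Answer: yes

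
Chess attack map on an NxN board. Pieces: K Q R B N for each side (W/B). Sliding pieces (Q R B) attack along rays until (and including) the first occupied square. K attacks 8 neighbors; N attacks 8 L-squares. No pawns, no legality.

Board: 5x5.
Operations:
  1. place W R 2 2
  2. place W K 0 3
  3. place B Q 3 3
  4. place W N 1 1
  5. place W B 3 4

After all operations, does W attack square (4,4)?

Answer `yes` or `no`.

Answer: no

Derivation:
Op 1: place WR@(2,2)
Op 2: place WK@(0,3)
Op 3: place BQ@(3,3)
Op 4: place WN@(1,1)
Op 5: place WB@(3,4)
Per-piece attacks for W:
  WK@(0,3): attacks (0,4) (0,2) (1,3) (1,4) (1,2)
  WN@(1,1): attacks (2,3) (3,2) (0,3) (3,0)
  WR@(2,2): attacks (2,3) (2,4) (2,1) (2,0) (3,2) (4,2) (1,2) (0,2)
  WB@(3,4): attacks (4,3) (2,3) (1,2) (0,1)
W attacks (4,4): no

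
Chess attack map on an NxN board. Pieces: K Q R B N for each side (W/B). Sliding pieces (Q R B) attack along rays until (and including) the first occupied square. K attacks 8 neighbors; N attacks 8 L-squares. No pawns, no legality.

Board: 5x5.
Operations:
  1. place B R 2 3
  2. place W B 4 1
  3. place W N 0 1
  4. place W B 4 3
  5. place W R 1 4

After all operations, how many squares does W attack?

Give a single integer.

Op 1: place BR@(2,3)
Op 2: place WB@(4,1)
Op 3: place WN@(0,1)
Op 4: place WB@(4,3)
Op 5: place WR@(1,4)
Per-piece attacks for W:
  WN@(0,1): attacks (1,3) (2,2) (2,0)
  WR@(1,4): attacks (1,3) (1,2) (1,1) (1,0) (2,4) (3,4) (4,4) (0,4)
  WB@(4,1): attacks (3,2) (2,3) (3,0) [ray(-1,1) blocked at (2,3)]
  WB@(4,3): attacks (3,4) (3,2) (2,1) (1,0)
Union (14 distinct): (0,4) (1,0) (1,1) (1,2) (1,3) (2,0) (2,1) (2,2) (2,3) (2,4) (3,0) (3,2) (3,4) (4,4)

Answer: 14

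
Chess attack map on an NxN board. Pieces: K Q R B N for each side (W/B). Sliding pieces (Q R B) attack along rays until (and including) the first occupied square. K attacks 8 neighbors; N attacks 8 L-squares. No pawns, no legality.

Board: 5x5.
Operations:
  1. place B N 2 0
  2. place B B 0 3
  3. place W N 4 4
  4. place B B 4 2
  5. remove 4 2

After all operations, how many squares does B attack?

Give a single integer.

Answer: 7

Derivation:
Op 1: place BN@(2,0)
Op 2: place BB@(0,3)
Op 3: place WN@(4,4)
Op 4: place BB@(4,2)
Op 5: remove (4,2)
Per-piece attacks for B:
  BB@(0,3): attacks (1,4) (1,2) (2,1) (3,0)
  BN@(2,0): attacks (3,2) (4,1) (1,2) (0,1)
Union (7 distinct): (0,1) (1,2) (1,4) (2,1) (3,0) (3,2) (4,1)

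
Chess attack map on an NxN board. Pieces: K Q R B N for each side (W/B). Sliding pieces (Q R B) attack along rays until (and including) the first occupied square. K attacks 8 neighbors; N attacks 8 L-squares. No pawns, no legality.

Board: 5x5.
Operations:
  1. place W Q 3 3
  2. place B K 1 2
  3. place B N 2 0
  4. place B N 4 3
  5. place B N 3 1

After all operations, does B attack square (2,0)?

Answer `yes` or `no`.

Answer: no

Derivation:
Op 1: place WQ@(3,3)
Op 2: place BK@(1,2)
Op 3: place BN@(2,0)
Op 4: place BN@(4,3)
Op 5: place BN@(3,1)
Per-piece attacks for B:
  BK@(1,2): attacks (1,3) (1,1) (2,2) (0,2) (2,3) (2,1) (0,3) (0,1)
  BN@(2,0): attacks (3,2) (4,1) (1,2) (0,1)
  BN@(3,1): attacks (4,3) (2,3) (1,2) (1,0)
  BN@(4,3): attacks (2,4) (3,1) (2,2)
B attacks (2,0): no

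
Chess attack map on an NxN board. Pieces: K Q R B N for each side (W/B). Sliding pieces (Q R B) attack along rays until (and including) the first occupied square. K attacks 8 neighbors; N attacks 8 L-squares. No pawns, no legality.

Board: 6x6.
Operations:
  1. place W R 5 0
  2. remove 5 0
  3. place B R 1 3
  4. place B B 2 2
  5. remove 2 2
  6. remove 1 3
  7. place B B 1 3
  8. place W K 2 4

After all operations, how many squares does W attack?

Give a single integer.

Op 1: place WR@(5,0)
Op 2: remove (5,0)
Op 3: place BR@(1,3)
Op 4: place BB@(2,2)
Op 5: remove (2,2)
Op 6: remove (1,3)
Op 7: place BB@(1,3)
Op 8: place WK@(2,4)
Per-piece attacks for W:
  WK@(2,4): attacks (2,5) (2,3) (3,4) (1,4) (3,5) (3,3) (1,5) (1,3)
Union (8 distinct): (1,3) (1,4) (1,5) (2,3) (2,5) (3,3) (3,4) (3,5)

Answer: 8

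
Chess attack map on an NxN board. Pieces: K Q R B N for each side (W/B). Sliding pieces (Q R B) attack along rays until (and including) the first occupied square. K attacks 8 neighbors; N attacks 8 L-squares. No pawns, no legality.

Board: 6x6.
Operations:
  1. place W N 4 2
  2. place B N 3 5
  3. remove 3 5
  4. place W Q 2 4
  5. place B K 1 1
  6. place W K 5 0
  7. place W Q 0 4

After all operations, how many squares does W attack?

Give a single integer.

Answer: 27

Derivation:
Op 1: place WN@(4,2)
Op 2: place BN@(3,5)
Op 3: remove (3,5)
Op 4: place WQ@(2,4)
Op 5: place BK@(1,1)
Op 6: place WK@(5,0)
Op 7: place WQ@(0,4)
Per-piece attacks for W:
  WQ@(0,4): attacks (0,5) (0,3) (0,2) (0,1) (0,0) (1,4) (2,4) (1,5) (1,3) (2,2) (3,1) (4,0) [ray(1,0) blocked at (2,4)]
  WQ@(2,4): attacks (2,5) (2,3) (2,2) (2,1) (2,0) (3,4) (4,4) (5,4) (1,4) (0,4) (3,5) (3,3) (4,2) (1,5) (1,3) (0,2) [ray(-1,0) blocked at (0,4); ray(1,-1) blocked at (4,2)]
  WN@(4,2): attacks (5,4) (3,4) (2,3) (5,0) (3,0) (2,1)
  WK@(5,0): attacks (5,1) (4,0) (4,1)
Union (27 distinct): (0,0) (0,1) (0,2) (0,3) (0,4) (0,5) (1,3) (1,4) (1,5) (2,0) (2,1) (2,2) (2,3) (2,4) (2,5) (3,0) (3,1) (3,3) (3,4) (3,5) (4,0) (4,1) (4,2) (4,4) (5,0) (5,1) (5,4)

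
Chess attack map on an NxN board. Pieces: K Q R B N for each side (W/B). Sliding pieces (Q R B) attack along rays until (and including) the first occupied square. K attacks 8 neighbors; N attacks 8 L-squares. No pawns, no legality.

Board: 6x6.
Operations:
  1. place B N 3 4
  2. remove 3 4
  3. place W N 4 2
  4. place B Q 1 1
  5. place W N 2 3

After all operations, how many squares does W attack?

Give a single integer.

Answer: 14

Derivation:
Op 1: place BN@(3,4)
Op 2: remove (3,4)
Op 3: place WN@(4,2)
Op 4: place BQ@(1,1)
Op 5: place WN@(2,3)
Per-piece attacks for W:
  WN@(2,3): attacks (3,5) (4,4) (1,5) (0,4) (3,1) (4,2) (1,1) (0,2)
  WN@(4,2): attacks (5,4) (3,4) (2,3) (5,0) (3,0) (2,1)
Union (14 distinct): (0,2) (0,4) (1,1) (1,5) (2,1) (2,3) (3,0) (3,1) (3,4) (3,5) (4,2) (4,4) (5,0) (5,4)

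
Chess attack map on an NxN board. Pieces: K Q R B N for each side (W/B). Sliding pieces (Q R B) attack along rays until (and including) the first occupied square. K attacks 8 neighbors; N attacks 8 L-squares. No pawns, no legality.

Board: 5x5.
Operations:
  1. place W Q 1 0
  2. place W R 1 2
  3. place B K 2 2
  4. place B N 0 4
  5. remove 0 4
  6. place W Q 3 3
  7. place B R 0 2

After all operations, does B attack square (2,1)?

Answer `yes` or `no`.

Answer: yes

Derivation:
Op 1: place WQ@(1,0)
Op 2: place WR@(1,2)
Op 3: place BK@(2,2)
Op 4: place BN@(0,4)
Op 5: remove (0,4)
Op 6: place WQ@(3,3)
Op 7: place BR@(0,2)
Per-piece attacks for B:
  BR@(0,2): attacks (0,3) (0,4) (0,1) (0,0) (1,2) [ray(1,0) blocked at (1,2)]
  BK@(2,2): attacks (2,3) (2,1) (3,2) (1,2) (3,3) (3,1) (1,3) (1,1)
B attacks (2,1): yes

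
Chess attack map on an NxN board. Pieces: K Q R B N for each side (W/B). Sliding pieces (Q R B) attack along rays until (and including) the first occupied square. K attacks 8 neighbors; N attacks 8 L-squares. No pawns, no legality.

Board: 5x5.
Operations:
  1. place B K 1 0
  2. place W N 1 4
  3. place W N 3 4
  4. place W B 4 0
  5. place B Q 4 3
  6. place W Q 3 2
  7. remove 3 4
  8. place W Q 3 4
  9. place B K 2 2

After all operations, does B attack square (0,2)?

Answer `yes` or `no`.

Answer: no

Derivation:
Op 1: place BK@(1,0)
Op 2: place WN@(1,4)
Op 3: place WN@(3,4)
Op 4: place WB@(4,0)
Op 5: place BQ@(4,3)
Op 6: place WQ@(3,2)
Op 7: remove (3,4)
Op 8: place WQ@(3,4)
Op 9: place BK@(2,2)
Per-piece attacks for B:
  BK@(1,0): attacks (1,1) (2,0) (0,0) (2,1) (0,1)
  BK@(2,2): attacks (2,3) (2,1) (3,2) (1,2) (3,3) (3,1) (1,3) (1,1)
  BQ@(4,3): attacks (4,4) (4,2) (4,1) (4,0) (3,3) (2,3) (1,3) (0,3) (3,4) (3,2) [ray(0,-1) blocked at (4,0); ray(-1,1) blocked at (3,4); ray(-1,-1) blocked at (3,2)]
B attacks (0,2): no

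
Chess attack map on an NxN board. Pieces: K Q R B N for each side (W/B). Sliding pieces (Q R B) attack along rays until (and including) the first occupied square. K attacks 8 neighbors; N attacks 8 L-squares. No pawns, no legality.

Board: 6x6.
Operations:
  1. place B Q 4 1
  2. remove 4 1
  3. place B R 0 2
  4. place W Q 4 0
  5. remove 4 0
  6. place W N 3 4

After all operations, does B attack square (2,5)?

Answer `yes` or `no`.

Answer: no

Derivation:
Op 1: place BQ@(4,1)
Op 2: remove (4,1)
Op 3: place BR@(0,2)
Op 4: place WQ@(4,0)
Op 5: remove (4,0)
Op 6: place WN@(3,4)
Per-piece attacks for B:
  BR@(0,2): attacks (0,3) (0,4) (0,5) (0,1) (0,0) (1,2) (2,2) (3,2) (4,2) (5,2)
B attacks (2,5): no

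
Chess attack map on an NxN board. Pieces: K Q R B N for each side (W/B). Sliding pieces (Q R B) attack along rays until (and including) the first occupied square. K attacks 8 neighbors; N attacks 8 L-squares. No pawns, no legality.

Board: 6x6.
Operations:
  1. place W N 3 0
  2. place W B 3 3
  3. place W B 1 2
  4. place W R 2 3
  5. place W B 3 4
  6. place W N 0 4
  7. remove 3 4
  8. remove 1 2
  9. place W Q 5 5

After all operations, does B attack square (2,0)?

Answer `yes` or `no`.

Answer: no

Derivation:
Op 1: place WN@(3,0)
Op 2: place WB@(3,3)
Op 3: place WB@(1,2)
Op 4: place WR@(2,3)
Op 5: place WB@(3,4)
Op 6: place WN@(0,4)
Op 7: remove (3,4)
Op 8: remove (1,2)
Op 9: place WQ@(5,5)
Per-piece attacks for B:
B attacks (2,0): no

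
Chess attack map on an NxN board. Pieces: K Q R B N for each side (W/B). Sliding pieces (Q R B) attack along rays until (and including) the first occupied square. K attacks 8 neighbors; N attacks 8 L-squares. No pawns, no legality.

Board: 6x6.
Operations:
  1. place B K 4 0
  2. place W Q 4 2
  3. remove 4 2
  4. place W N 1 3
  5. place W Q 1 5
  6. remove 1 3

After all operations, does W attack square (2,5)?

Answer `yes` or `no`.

Op 1: place BK@(4,0)
Op 2: place WQ@(4,2)
Op 3: remove (4,2)
Op 4: place WN@(1,3)
Op 5: place WQ@(1,5)
Op 6: remove (1,3)
Per-piece attacks for W:
  WQ@(1,5): attacks (1,4) (1,3) (1,2) (1,1) (1,0) (2,5) (3,5) (4,5) (5,5) (0,5) (2,4) (3,3) (4,2) (5,1) (0,4)
W attacks (2,5): yes

Answer: yes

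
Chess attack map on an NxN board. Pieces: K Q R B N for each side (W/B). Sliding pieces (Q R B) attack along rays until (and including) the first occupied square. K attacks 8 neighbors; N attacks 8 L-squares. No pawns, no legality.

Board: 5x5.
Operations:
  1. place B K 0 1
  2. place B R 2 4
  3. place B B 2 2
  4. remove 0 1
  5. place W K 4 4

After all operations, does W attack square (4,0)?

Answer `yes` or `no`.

Op 1: place BK@(0,1)
Op 2: place BR@(2,4)
Op 3: place BB@(2,2)
Op 4: remove (0,1)
Op 5: place WK@(4,4)
Per-piece attacks for W:
  WK@(4,4): attacks (4,3) (3,4) (3,3)
W attacks (4,0): no

Answer: no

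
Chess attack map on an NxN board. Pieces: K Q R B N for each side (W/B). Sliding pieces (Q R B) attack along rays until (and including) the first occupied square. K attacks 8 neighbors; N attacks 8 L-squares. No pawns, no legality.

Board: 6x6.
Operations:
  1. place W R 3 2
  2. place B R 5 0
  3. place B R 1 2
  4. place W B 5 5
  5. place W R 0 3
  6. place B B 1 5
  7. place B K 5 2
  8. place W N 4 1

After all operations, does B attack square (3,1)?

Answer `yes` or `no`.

Op 1: place WR@(3,2)
Op 2: place BR@(5,0)
Op 3: place BR@(1,2)
Op 4: place WB@(5,5)
Op 5: place WR@(0,3)
Op 6: place BB@(1,5)
Op 7: place BK@(5,2)
Op 8: place WN@(4,1)
Per-piece attacks for B:
  BR@(1,2): attacks (1,3) (1,4) (1,5) (1,1) (1,0) (2,2) (3,2) (0,2) [ray(0,1) blocked at (1,5); ray(1,0) blocked at (3,2)]
  BB@(1,5): attacks (2,4) (3,3) (4,2) (5,1) (0,4)
  BR@(5,0): attacks (5,1) (5,2) (4,0) (3,0) (2,0) (1,0) (0,0) [ray(0,1) blocked at (5,2)]
  BK@(5,2): attacks (5,3) (5,1) (4,2) (4,3) (4,1)
B attacks (3,1): no

Answer: no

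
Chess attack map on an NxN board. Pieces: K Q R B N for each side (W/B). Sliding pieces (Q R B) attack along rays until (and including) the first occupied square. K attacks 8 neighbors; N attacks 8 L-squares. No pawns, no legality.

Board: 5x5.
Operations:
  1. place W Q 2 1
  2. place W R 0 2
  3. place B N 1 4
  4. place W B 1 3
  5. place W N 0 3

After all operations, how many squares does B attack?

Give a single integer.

Op 1: place WQ@(2,1)
Op 2: place WR@(0,2)
Op 3: place BN@(1,4)
Op 4: place WB@(1,3)
Op 5: place WN@(0,3)
Per-piece attacks for B:
  BN@(1,4): attacks (2,2) (3,3) (0,2)
Union (3 distinct): (0,2) (2,2) (3,3)

Answer: 3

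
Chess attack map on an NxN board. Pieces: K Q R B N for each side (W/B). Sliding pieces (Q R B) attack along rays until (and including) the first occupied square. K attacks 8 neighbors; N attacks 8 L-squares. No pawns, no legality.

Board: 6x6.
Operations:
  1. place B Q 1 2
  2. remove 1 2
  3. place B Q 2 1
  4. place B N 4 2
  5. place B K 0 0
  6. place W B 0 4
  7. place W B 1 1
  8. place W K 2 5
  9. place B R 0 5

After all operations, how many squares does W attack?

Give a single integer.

Op 1: place BQ@(1,2)
Op 2: remove (1,2)
Op 3: place BQ@(2,1)
Op 4: place BN@(4,2)
Op 5: place BK@(0,0)
Op 6: place WB@(0,4)
Op 7: place WB@(1,1)
Op 8: place WK@(2,5)
Op 9: place BR@(0,5)
Per-piece attacks for W:
  WB@(0,4): attacks (1,5) (1,3) (2,2) (3,1) (4,0)
  WB@(1,1): attacks (2,2) (3,3) (4,4) (5,5) (2,0) (0,2) (0,0) [ray(-1,-1) blocked at (0,0)]
  WK@(2,5): attacks (2,4) (3,5) (1,5) (3,4) (1,4)
Union (15 distinct): (0,0) (0,2) (1,3) (1,4) (1,5) (2,0) (2,2) (2,4) (3,1) (3,3) (3,4) (3,5) (4,0) (4,4) (5,5)

Answer: 15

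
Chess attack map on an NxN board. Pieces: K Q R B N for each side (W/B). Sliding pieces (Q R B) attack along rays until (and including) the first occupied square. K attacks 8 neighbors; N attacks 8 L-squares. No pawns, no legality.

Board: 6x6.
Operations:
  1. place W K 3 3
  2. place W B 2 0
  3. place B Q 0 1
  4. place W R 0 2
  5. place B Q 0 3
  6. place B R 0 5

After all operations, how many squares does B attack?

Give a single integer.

Op 1: place WK@(3,3)
Op 2: place WB@(2,0)
Op 3: place BQ@(0,1)
Op 4: place WR@(0,2)
Op 5: place BQ@(0,3)
Op 6: place BR@(0,5)
Per-piece attacks for B:
  BQ@(0,1): attacks (0,2) (0,0) (1,1) (2,1) (3,1) (4,1) (5,1) (1,2) (2,3) (3,4) (4,5) (1,0) [ray(0,1) blocked at (0,2)]
  BQ@(0,3): attacks (0,4) (0,5) (0,2) (1,3) (2,3) (3,3) (1,4) (2,5) (1,2) (2,1) (3,0) [ray(0,1) blocked at (0,5); ray(0,-1) blocked at (0,2); ray(1,0) blocked at (3,3)]
  BR@(0,5): attacks (0,4) (0,3) (1,5) (2,5) (3,5) (4,5) (5,5) [ray(0,-1) blocked at (0,3)]
Union (23 distinct): (0,0) (0,2) (0,3) (0,4) (0,5) (1,0) (1,1) (1,2) (1,3) (1,4) (1,5) (2,1) (2,3) (2,5) (3,0) (3,1) (3,3) (3,4) (3,5) (4,1) (4,5) (5,1) (5,5)

Answer: 23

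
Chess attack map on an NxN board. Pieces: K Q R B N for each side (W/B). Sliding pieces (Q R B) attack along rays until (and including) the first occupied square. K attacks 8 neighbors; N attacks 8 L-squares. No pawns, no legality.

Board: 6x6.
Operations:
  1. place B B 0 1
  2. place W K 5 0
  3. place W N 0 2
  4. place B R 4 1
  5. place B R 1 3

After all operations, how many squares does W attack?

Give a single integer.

Answer: 7

Derivation:
Op 1: place BB@(0,1)
Op 2: place WK@(5,0)
Op 3: place WN@(0,2)
Op 4: place BR@(4,1)
Op 5: place BR@(1,3)
Per-piece attacks for W:
  WN@(0,2): attacks (1,4) (2,3) (1,0) (2,1)
  WK@(5,0): attacks (5,1) (4,0) (4,1)
Union (7 distinct): (1,0) (1,4) (2,1) (2,3) (4,0) (4,1) (5,1)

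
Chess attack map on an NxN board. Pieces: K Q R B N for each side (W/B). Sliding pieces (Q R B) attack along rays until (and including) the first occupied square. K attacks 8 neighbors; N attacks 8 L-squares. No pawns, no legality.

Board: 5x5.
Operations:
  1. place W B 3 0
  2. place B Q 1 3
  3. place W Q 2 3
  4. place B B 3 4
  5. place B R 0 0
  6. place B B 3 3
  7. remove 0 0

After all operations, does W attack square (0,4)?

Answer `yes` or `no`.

Answer: no

Derivation:
Op 1: place WB@(3,0)
Op 2: place BQ@(1,3)
Op 3: place WQ@(2,3)
Op 4: place BB@(3,4)
Op 5: place BR@(0,0)
Op 6: place BB@(3,3)
Op 7: remove (0,0)
Per-piece attacks for W:
  WQ@(2,3): attacks (2,4) (2,2) (2,1) (2,0) (3,3) (1,3) (3,4) (3,2) (4,1) (1,4) (1,2) (0,1) [ray(1,0) blocked at (3,3); ray(-1,0) blocked at (1,3); ray(1,1) blocked at (3,4)]
  WB@(3,0): attacks (4,1) (2,1) (1,2) (0,3)
W attacks (0,4): no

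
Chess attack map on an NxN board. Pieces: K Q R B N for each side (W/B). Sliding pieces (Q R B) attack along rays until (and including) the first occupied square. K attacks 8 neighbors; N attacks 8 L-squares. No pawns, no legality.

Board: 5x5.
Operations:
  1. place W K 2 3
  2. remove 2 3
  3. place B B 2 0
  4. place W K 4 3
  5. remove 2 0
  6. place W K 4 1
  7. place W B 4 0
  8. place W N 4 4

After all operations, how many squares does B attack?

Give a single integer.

Answer: 0

Derivation:
Op 1: place WK@(2,3)
Op 2: remove (2,3)
Op 3: place BB@(2,0)
Op 4: place WK@(4,3)
Op 5: remove (2,0)
Op 6: place WK@(4,1)
Op 7: place WB@(4,0)
Op 8: place WN@(4,4)
Per-piece attacks for B:
Union (0 distinct): (none)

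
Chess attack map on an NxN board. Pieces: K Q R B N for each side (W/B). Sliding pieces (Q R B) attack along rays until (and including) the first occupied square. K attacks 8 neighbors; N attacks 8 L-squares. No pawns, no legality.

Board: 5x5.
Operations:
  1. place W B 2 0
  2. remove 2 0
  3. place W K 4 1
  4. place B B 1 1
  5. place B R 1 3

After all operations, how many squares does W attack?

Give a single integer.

Op 1: place WB@(2,0)
Op 2: remove (2,0)
Op 3: place WK@(4,1)
Op 4: place BB@(1,1)
Op 5: place BR@(1,3)
Per-piece attacks for W:
  WK@(4,1): attacks (4,2) (4,0) (3,1) (3,2) (3,0)
Union (5 distinct): (3,0) (3,1) (3,2) (4,0) (4,2)

Answer: 5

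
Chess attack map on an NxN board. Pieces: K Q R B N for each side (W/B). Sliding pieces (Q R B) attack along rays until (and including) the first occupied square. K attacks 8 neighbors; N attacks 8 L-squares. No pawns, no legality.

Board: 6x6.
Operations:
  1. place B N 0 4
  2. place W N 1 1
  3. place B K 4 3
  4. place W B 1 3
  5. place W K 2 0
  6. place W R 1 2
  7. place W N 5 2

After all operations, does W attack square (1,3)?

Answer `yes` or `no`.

Op 1: place BN@(0,4)
Op 2: place WN@(1,1)
Op 3: place BK@(4,3)
Op 4: place WB@(1,3)
Op 5: place WK@(2,0)
Op 6: place WR@(1,2)
Op 7: place WN@(5,2)
Per-piece attacks for W:
  WN@(1,1): attacks (2,3) (3,2) (0,3) (3,0)
  WR@(1,2): attacks (1,3) (1,1) (2,2) (3,2) (4,2) (5,2) (0,2) [ray(0,1) blocked at (1,3); ray(0,-1) blocked at (1,1); ray(1,0) blocked at (5,2)]
  WB@(1,3): attacks (2,4) (3,5) (2,2) (3,1) (4,0) (0,4) (0,2) [ray(-1,1) blocked at (0,4)]
  WK@(2,0): attacks (2,1) (3,0) (1,0) (3,1) (1,1)
  WN@(5,2): attacks (4,4) (3,3) (4,0) (3,1)
W attacks (1,3): yes

Answer: yes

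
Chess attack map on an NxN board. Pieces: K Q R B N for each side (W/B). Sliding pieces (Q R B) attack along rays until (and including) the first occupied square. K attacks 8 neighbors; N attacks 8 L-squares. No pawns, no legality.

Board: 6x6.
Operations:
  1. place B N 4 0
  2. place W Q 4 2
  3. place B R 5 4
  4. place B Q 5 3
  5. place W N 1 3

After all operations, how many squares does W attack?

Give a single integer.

Answer: 22

Derivation:
Op 1: place BN@(4,0)
Op 2: place WQ@(4,2)
Op 3: place BR@(5,4)
Op 4: place BQ@(5,3)
Op 5: place WN@(1,3)
Per-piece attacks for W:
  WN@(1,3): attacks (2,5) (3,4) (0,5) (2,1) (3,2) (0,1)
  WQ@(4,2): attacks (4,3) (4,4) (4,5) (4,1) (4,0) (5,2) (3,2) (2,2) (1,2) (0,2) (5,3) (5,1) (3,3) (2,4) (1,5) (3,1) (2,0) [ray(0,-1) blocked at (4,0); ray(1,1) blocked at (5,3)]
Union (22 distinct): (0,1) (0,2) (0,5) (1,2) (1,5) (2,0) (2,1) (2,2) (2,4) (2,5) (3,1) (3,2) (3,3) (3,4) (4,0) (4,1) (4,3) (4,4) (4,5) (5,1) (5,2) (5,3)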